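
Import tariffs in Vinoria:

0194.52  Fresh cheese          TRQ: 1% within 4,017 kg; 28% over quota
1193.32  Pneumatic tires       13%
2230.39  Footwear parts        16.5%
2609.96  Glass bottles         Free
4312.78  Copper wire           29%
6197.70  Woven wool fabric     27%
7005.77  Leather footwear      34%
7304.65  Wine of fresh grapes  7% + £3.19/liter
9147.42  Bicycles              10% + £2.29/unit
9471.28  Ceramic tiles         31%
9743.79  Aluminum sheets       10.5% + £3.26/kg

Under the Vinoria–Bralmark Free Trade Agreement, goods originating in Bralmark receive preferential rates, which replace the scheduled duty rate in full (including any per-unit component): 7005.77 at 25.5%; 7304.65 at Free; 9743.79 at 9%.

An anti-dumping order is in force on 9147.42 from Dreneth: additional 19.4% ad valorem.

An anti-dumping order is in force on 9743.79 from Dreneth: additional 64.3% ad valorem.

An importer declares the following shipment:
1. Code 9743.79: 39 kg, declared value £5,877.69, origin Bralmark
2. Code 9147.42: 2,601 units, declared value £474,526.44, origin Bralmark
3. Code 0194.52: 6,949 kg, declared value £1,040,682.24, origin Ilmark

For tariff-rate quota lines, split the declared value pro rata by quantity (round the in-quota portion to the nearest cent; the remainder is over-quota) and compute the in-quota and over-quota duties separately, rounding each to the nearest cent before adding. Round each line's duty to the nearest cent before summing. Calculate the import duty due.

£182,900.75

Line 1 (9743.79, Bralmark, 39 kg, £5,877.69):
Base rate for 9743.79 is 10.5% + £3.26/kg.
Origin Bralmark qualifies under the Vinoria–Bralmark agreement and 9743.79 is covered: preferential rate 9% applies instead.
The additional-duty order on 9743.79 targets Dreneth, not Bralmark; it does not apply.
Duty = £5,877.69 × 9% = £528.99.
Line 2 (9147.42, Bralmark, 2,601 units, £474,526.44):
Base rate for 9147.42 is 10% + £2.29/unit.
Origin Bralmark is the FTA partner but 9147.42 is not on the preference list; base rate stands.
The additional-duty order on 9147.42 targets Dreneth, not Bralmark; it does not apply.
Duty = £474,526.44 × 10% + 2,601 × £2.29 = £53,408.93.
Line 3 (0194.52, Ilmark, 6,949 kg, £1,040,682.24):
Code 0194.52 is under a tariff-rate quota (threshold 4,017 kg). In-quota: 4,017 kg at 1%; over-quota: 2,932 kg at 28%.
Pro-rata value split: in-quota = £1,040,682.24 × 4,017/6,949 = £601,585.92; over-quota = £1,040,682.24 − £601,585.92 = £439,096.32.
In-quota duty = £601,585.92 × 1% = £6,015.86. Over-quota duty = £439,096.32 × 28% = £122,946.97.
Line duty = £6,015.86 + £122,946.97 = £128,962.83.
Total = £528.99 + £53,408.93 + £128,962.83 = £182,900.75.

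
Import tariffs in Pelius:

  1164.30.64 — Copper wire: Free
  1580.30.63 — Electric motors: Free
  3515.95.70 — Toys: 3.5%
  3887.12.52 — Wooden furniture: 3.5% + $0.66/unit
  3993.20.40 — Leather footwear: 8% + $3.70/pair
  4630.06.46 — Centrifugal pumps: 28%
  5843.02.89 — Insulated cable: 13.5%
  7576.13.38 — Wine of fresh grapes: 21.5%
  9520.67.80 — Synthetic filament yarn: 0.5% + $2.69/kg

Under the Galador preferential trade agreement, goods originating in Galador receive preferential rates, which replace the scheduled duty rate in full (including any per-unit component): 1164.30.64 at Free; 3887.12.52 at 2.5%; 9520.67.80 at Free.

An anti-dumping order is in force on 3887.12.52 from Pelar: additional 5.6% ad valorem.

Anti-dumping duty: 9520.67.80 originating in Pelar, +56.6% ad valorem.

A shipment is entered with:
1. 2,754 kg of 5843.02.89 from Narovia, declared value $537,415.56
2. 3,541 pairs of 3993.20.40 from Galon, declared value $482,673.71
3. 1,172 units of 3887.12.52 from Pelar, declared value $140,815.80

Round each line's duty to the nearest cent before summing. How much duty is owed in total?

$137,854.46

Line 1 (5843.02.89, Narovia, 2,754 kg, $537,415.56):
Base rate for 5843.02.89 is 13.5%.
Duty = $537,415.56 × 13.5% = $72,551.10.
Line 2 (3993.20.40, Galon, 3,541 pairs, $482,673.71):
Base rate for 3993.20.40 is 8% + $3.70/pair.
Duty = $482,673.71 × 8% + 3,541 × $3.70 = $51,715.60.
Line 3 (3887.12.52, Pelar, 1,172 units, $140,815.80):
Base rate for 3887.12.52 is 3.5% + $0.66/unit.
3887.12.52 has an FTA preferential rate, but origin Pelar is not Galador; base rate stands.
Additional duty on 3887.12.52 from Pelar: +5.6%. Applied ad valorem rate: 3.5% + 5.6% = 9.1%.
Duty = $140,815.80 × 9.1% + 1,172 × $0.66 = $13,587.76.
Total = $72,551.10 + $51,715.60 + $13,587.76 = $137,854.46.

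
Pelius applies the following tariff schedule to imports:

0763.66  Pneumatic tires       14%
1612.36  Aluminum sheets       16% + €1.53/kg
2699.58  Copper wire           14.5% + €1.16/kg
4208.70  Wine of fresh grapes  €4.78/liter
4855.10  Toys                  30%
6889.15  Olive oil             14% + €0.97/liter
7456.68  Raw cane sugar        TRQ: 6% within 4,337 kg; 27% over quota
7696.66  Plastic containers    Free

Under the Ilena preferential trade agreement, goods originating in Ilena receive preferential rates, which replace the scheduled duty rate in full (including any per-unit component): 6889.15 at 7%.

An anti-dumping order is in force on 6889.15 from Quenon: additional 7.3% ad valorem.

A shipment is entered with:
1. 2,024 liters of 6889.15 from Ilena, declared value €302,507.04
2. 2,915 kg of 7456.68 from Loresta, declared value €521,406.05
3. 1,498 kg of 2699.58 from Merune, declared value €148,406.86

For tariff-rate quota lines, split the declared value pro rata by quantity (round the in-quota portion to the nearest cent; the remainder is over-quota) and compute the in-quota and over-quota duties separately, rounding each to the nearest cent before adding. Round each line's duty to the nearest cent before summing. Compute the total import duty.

Line 1 (6889.15, Ilena, 2,024 liters, €302,507.04):
Base rate for 6889.15 is 14% + €0.97/liter.
Origin Ilena qualifies under the Pelius–Ilena agreement and 6889.15 is covered: preferential rate 7% applies instead.
The additional-duty order on 6889.15 targets Quenon, not Ilena; it does not apply.
Duty = €302,507.04 × 7% = €21,175.49.
Line 2 (7456.68, Loresta, 2,915 kg, €521,406.05):
Code 7456.68 is under a tariff-rate quota (threshold 4,337 kg). Quantity 2,915 kg is within the quota, so the in-quota rate 6% applies to the full value.
Duty = €521,406.05 × 6% = €31,284.36.
Line 3 (2699.58, Merune, 1,498 kg, €148,406.86):
Base rate for 2699.58 is 14.5% + €1.16/kg.
Duty = €148,406.86 × 14.5% + 1,498 × €1.16 = €23,256.67.
Total = €21,175.49 + €31,284.36 + €23,256.67 = €75,716.52.

€75,716.52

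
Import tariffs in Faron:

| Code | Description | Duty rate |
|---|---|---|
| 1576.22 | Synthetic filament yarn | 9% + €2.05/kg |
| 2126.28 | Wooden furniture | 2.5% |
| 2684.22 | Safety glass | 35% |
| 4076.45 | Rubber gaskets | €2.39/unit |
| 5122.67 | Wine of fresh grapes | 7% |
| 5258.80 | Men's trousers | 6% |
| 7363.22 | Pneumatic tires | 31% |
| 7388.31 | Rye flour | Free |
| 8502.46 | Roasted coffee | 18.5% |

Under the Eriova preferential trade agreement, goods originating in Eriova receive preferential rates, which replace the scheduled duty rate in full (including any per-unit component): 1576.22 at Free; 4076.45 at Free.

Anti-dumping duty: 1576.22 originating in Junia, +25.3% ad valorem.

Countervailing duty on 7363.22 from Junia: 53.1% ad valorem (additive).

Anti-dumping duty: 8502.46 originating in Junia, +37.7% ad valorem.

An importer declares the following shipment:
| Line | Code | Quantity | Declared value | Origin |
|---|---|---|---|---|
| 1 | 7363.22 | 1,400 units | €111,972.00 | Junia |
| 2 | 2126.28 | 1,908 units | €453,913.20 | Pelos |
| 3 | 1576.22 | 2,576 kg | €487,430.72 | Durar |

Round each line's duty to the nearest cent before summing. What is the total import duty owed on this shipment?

Line 1 (7363.22, Junia, 1,400 units, €111,972.00):
Base rate for 7363.22 is 31%.
Additional duty on 7363.22 from Junia: +53.1%. Applied ad valorem rate: 31% + 53.1% = 84.1%.
Duty = €111,972.00 × 84.1% = €94,168.45.
Line 2 (2126.28, Pelos, 1,908 units, €453,913.20):
Base rate for 2126.28 is 2.5%.
Duty = €453,913.20 × 2.5% = €11,347.83.
Line 3 (1576.22, Durar, 2,576 kg, €487,430.72):
Base rate for 1576.22 is 9% + €2.05/kg.
1576.22 has an FTA preferential rate, but origin Durar is not Eriova; base rate stands.
The additional-duty order on 1576.22 targets Junia, not Durar; it does not apply.
Duty = €487,430.72 × 9% + 2,576 × €2.05 = €49,149.56.
Total = €94,168.45 + €11,347.83 + €49,149.56 = €154,665.84.

€154,665.84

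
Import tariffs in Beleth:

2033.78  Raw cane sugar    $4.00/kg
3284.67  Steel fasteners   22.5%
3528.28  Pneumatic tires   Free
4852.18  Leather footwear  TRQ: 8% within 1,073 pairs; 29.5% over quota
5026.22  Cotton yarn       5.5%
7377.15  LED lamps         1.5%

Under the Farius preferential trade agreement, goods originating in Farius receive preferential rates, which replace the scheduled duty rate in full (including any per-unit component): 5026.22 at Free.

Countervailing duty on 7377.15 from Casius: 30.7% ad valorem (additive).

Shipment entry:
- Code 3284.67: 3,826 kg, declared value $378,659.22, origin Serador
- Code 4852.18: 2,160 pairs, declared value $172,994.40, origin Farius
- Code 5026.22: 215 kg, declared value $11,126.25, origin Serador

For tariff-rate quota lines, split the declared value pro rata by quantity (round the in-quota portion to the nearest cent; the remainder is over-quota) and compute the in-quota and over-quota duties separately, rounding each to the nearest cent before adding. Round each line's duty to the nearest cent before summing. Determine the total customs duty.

Line 1 (3284.67, Serador, 3,826 kg, $378,659.22):
Base rate for 3284.67 is 22.5%.
Duty = $378,659.22 × 22.5% = $85,198.32.
Line 2 (4852.18, Farius, 2,160 pairs, $172,994.40):
Code 4852.18 is under a tariff-rate quota (threshold 1,073 pairs). In-quota: 1,073 pairs at 8%; over-quota: 1,087 pairs at 29.5%.
Pro-rata value split: in-quota = $172,994.40 × 1,073/2,160 = $85,936.57; over-quota = $172,994.40 − $85,936.57 = $87,057.83.
In-quota duty = $85,936.57 × 8% = $6,874.93. Over-quota duty = $87,057.83 × 29.5% = $25,682.06.
Line duty = $6,874.93 + $25,682.06 = $32,556.99.
Line 3 (5026.22, Serador, 215 kg, $11,126.25):
Base rate for 5026.22 is 5.5%.
5026.22 has an FTA preferential rate, but origin Serador is not Farius; base rate stands.
Duty = $11,126.25 × 5.5% = $611.94.
Total = $85,198.32 + $32,556.99 + $611.94 = $118,367.25.

$118,367.25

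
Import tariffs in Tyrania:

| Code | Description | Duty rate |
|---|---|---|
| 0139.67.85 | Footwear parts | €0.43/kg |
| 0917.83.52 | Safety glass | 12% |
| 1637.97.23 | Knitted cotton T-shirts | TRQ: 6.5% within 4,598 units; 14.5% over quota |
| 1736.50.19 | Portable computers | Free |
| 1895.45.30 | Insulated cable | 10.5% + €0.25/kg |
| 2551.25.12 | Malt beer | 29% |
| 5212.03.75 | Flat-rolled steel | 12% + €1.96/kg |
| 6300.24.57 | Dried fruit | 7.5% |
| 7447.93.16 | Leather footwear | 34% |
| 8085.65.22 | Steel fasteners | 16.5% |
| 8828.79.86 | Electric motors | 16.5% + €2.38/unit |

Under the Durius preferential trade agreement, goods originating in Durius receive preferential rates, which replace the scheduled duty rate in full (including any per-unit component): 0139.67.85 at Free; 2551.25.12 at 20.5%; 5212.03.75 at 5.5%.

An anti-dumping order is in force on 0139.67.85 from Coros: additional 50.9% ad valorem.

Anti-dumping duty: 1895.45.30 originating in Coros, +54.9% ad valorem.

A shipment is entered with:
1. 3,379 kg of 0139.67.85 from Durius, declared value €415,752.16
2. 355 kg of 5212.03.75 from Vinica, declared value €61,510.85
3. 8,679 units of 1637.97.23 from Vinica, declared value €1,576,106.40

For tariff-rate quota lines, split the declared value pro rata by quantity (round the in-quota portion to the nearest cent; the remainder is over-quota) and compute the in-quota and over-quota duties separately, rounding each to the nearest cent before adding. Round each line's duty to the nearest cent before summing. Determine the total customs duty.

Line 1 (0139.67.85, Durius, 3,379 kg, €415,752.16):
Base rate for 0139.67.85 is €0.43/kg.
Origin Durius qualifies under the Tyrania–Durius agreement and 0139.67.85 is covered: preferential rate Free applies instead.
The additional-duty order on 0139.67.85 targets Coros, not Durius; it does not apply.
Duty = €415,752.16 × 0% = €0.00.
Line 2 (5212.03.75, Vinica, 355 kg, €61,510.85):
Base rate for 5212.03.75 is 12% + €1.96/kg.
5212.03.75 has an FTA preferential rate, but origin Vinica is not Durius; base rate stands.
Duty = €61,510.85 × 12% + 355 × €1.96 = €8,077.10.
Line 3 (1637.97.23, Vinica, 8,679 units, €1,576,106.40):
Code 1637.97.23 is under a tariff-rate quota (threshold 4,598 units). In-quota: 4,598 units at 6.5%; over-quota: 4,081 units at 14.5%.
Pro-rata value split: in-quota = €1,576,106.40 × 4,598/8,679 = €834,996.80; over-quota = €1,576,106.40 − €834,996.80 = €741,109.60.
In-quota duty = €834,996.80 × 6.5% = €54,274.79. Over-quota duty = €741,109.60 × 14.5% = €107,460.89.
Line duty = €54,274.79 + €107,460.89 = €161,735.68.
Total = €0.00 + €8,077.10 + €161,735.68 = €169,812.78.

€169,812.78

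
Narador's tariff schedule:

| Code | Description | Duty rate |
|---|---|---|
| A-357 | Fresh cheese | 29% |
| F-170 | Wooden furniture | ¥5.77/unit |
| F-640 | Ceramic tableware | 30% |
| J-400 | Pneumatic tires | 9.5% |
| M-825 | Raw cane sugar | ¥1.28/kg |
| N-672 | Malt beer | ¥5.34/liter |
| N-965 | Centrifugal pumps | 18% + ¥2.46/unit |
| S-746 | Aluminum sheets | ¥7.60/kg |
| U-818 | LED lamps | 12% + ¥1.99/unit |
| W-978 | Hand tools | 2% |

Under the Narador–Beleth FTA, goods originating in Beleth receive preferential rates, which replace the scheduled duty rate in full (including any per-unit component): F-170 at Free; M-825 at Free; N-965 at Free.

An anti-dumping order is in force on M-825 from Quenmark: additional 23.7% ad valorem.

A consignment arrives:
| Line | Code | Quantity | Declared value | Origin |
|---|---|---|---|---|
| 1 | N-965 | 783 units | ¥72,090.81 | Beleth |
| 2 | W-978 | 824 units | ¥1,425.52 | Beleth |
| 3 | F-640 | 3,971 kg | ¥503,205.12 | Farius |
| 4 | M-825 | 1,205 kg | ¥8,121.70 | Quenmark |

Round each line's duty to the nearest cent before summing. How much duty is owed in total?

Line 1 (N-965, Beleth, 783 units, ¥72,090.81):
Base rate for N-965 is 18% + ¥2.46/unit.
Origin Beleth qualifies under the Narador–Beleth agreement and N-965 is covered: preferential rate Free applies instead.
Duty = ¥72,090.81 × 0% = ¥0.00.
Line 2 (W-978, Beleth, 824 units, ¥1,425.52):
Base rate for W-978 is 2%.
Origin Beleth is the FTA partner but W-978 is not on the preference list; base rate stands.
Duty = ¥1,425.52 × 2% = ¥28.51.
Line 3 (F-640, Farius, 3,971 kg, ¥503,205.12):
Base rate for F-640 is 30%.
Duty = ¥503,205.12 × 30% = ¥150,961.54.
Line 4 (M-825, Quenmark, 1,205 kg, ¥8,121.70):
Base rate for M-825 is ¥1.28/kg.
M-825 has an FTA preferential rate, but origin Quenmark is not Beleth; base rate stands.
Additional duty on M-825 from Quenmark: +23.7% ad valorem. Applied ad valorem rate = 23.7%.
Duty = ¥8,121.70 × 23.7% + 1,205 × ¥1.28 = ¥3,467.24.
Total = ¥0.00 + ¥28.51 + ¥150,961.54 + ¥3,467.24 = ¥154,457.29.

¥154,457.29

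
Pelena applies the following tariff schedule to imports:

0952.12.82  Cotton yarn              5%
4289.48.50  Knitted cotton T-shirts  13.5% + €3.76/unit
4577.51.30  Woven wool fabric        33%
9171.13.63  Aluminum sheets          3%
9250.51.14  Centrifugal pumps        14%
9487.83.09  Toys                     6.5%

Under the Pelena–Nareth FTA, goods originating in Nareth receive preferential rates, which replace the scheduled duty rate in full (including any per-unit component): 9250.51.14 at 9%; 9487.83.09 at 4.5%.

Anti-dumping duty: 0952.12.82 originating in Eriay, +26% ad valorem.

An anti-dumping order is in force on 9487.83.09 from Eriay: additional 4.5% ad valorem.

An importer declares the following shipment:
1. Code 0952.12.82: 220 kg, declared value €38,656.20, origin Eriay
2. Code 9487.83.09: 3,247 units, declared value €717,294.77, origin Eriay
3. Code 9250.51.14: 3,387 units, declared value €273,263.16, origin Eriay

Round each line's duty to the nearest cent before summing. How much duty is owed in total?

Line 1 (0952.12.82, Eriay, 220 kg, €38,656.20):
Base rate for 0952.12.82 is 5%.
Additional duty on 0952.12.82 from Eriay: +26%. Applied ad valorem rate: 5% + 26% = 31%.
Duty = €38,656.20 × 31% = €11,983.42.
Line 2 (9487.83.09, Eriay, 3,247 units, €717,294.77):
Base rate for 9487.83.09 is 6.5%.
9487.83.09 has an FTA preferential rate, but origin Eriay is not Nareth; base rate stands.
Additional duty on 9487.83.09 from Eriay: +4.5%. Applied ad valorem rate: 6.5% + 4.5% = 11%.
Duty = €717,294.77 × 11% = €78,902.42.
Line 3 (9250.51.14, Eriay, 3,387 units, €273,263.16):
Base rate for 9250.51.14 is 14%.
9250.51.14 has an FTA preferential rate, but origin Eriay is not Nareth; base rate stands.
Duty = €273,263.16 × 14% = €38,256.84.
Total = €11,983.42 + €78,902.42 + €38,256.84 = €129,142.68.

€129,142.68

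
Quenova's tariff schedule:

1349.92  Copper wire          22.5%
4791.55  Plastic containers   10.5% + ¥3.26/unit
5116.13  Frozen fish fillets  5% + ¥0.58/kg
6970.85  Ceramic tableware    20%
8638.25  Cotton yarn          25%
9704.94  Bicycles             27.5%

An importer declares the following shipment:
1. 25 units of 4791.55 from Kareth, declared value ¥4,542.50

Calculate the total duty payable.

¥558.46

Line 1 (4791.55, Kareth, 25 units, ¥4,542.50):
Base rate for 4791.55 is 10.5% + ¥3.26/unit.
Duty = ¥4,542.50 × 10.5% + 25 × ¥3.26 = ¥558.46.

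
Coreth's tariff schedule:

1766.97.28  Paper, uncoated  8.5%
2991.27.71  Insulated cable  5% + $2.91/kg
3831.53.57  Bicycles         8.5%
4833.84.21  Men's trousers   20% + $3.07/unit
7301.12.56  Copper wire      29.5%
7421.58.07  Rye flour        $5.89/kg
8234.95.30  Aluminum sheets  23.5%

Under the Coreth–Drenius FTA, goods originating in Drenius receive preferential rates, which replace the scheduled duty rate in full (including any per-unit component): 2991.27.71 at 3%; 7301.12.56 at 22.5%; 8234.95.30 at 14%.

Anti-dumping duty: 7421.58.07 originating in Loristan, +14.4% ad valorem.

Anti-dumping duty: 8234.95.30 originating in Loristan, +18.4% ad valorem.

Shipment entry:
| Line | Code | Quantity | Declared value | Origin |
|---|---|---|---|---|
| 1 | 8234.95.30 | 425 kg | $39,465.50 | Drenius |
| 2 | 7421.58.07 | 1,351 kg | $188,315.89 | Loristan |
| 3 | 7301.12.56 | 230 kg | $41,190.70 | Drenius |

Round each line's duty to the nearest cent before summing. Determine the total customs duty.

Line 1 (8234.95.30, Drenius, 425 kg, $39,465.50):
Base rate for 8234.95.30 is 23.5%.
Origin Drenius qualifies under the Coreth–Drenius agreement and 8234.95.30 is covered: preferential rate 14% applies instead.
The additional-duty order on 8234.95.30 targets Loristan, not Drenius; it does not apply.
Duty = $39,465.50 × 14% = $5,525.17.
Line 2 (7421.58.07, Loristan, 1,351 kg, $188,315.89):
Base rate for 7421.58.07 is $5.89/kg.
Additional duty on 7421.58.07 from Loristan: +14.4% ad valorem. Applied ad valorem rate = 14.4%.
Duty = $188,315.89 × 14.4% + 1,351 × $5.89 = $35,074.88.
Line 3 (7301.12.56, Drenius, 230 kg, $41,190.70):
Base rate for 7301.12.56 is 29.5%.
Origin Drenius qualifies under the Coreth–Drenius agreement and 7301.12.56 is covered: preferential rate 22.5% applies instead.
Duty = $41,190.70 × 22.5% = $9,267.91.
Total = $5,525.17 + $35,074.88 + $9,267.91 = $49,867.96.

$49,867.96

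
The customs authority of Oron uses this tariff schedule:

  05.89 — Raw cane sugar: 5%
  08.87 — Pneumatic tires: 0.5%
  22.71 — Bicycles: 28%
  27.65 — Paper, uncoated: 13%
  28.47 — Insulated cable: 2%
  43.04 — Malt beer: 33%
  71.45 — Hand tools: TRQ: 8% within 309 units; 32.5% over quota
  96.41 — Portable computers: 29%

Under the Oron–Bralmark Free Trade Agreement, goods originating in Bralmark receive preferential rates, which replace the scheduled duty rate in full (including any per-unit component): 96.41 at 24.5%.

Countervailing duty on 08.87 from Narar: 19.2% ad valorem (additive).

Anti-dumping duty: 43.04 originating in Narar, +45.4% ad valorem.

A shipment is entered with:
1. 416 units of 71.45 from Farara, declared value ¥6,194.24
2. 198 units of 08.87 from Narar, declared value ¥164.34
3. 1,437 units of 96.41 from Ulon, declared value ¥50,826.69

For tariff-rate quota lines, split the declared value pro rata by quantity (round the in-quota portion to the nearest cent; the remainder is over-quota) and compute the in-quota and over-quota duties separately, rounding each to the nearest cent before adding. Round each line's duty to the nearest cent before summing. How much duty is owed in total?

Line 1 (71.45, Farara, 416 units, ¥6,194.24):
Code 71.45 is under a tariff-rate quota (threshold 309 units). In-quota: 309 units at 8%; over-quota: 107 units at 32.5%.
Pro-rata value split: in-quota = ¥6,194.24 × 309/416 = ¥4,601.01; over-quota = ¥6,194.24 − ¥4,601.01 = ¥1,593.23.
In-quota duty = ¥4,601.01 × 8% = ¥368.08. Over-quota duty = ¥1,593.23 × 32.5% = ¥517.80.
Line duty = ¥368.08 + ¥517.80 = ¥885.88.
Line 2 (08.87, Narar, 198 units, ¥164.34):
Base rate for 08.87 is 0.5%.
Additional duty on 08.87 from Narar: +19.2%. Applied ad valorem rate: 0.5% + 19.2% = 19.7%.
Duty = ¥164.34 × 19.7% = ¥32.37.
Line 3 (96.41, Ulon, 1,437 units, ¥50,826.69):
Base rate for 96.41 is 29%.
96.41 has an FTA preferential rate, but origin Ulon is not Bralmark; base rate stands.
Duty = ¥50,826.69 × 29% = ¥14,739.74.
Total = ¥885.88 + ¥32.37 + ¥14,739.74 = ¥15,657.99.

¥15,657.99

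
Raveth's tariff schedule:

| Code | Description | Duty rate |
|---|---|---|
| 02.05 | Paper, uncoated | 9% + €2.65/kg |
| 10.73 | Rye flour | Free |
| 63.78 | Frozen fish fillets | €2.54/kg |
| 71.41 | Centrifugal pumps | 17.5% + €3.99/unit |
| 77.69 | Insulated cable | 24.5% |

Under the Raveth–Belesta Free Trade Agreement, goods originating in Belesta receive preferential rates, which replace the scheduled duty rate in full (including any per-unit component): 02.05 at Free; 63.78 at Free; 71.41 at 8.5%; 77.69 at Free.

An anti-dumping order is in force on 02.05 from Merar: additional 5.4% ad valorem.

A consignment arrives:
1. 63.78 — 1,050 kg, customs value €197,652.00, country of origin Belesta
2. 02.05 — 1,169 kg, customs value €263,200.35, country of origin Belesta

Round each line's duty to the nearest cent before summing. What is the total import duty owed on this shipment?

Line 1 (63.78, Belesta, 1,050 kg, €197,652.00):
Base rate for 63.78 is €2.54/kg.
Origin Belesta qualifies under the Raveth–Belesta agreement and 63.78 is covered: preferential rate Free applies instead.
Duty = €197,652.00 × 0% = €0.00.
Line 2 (02.05, Belesta, 1,169 kg, €263,200.35):
Base rate for 02.05 is 9% + €2.65/kg.
Origin Belesta qualifies under the Raveth–Belesta agreement and 02.05 is covered: preferential rate Free applies instead.
The additional-duty order on 02.05 targets Merar, not Belesta; it does not apply.
Duty = €263,200.35 × 0% = €0.00.
Total = €0.00 + €0.00 = €0.00.

€0.00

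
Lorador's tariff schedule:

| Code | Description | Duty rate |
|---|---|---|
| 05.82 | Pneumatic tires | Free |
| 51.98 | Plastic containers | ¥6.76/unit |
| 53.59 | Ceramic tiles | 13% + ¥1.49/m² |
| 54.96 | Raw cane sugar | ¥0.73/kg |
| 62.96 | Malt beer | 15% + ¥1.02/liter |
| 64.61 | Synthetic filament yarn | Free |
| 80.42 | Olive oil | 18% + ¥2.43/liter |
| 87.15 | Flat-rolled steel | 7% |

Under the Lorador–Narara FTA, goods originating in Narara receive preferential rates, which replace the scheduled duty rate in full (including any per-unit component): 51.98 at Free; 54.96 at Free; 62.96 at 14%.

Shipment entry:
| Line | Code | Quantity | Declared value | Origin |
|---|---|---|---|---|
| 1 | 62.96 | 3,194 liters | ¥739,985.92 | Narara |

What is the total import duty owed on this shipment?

Line 1 (62.96, Narara, 3,194 liters, ¥739,985.92):
Base rate for 62.96 is 15% + ¥1.02/liter.
Origin Narara qualifies under the Lorador–Narara agreement and 62.96 is covered: preferential rate 14% applies instead.
Duty = ¥739,985.92 × 14% = ¥103,598.03.

¥103,598.03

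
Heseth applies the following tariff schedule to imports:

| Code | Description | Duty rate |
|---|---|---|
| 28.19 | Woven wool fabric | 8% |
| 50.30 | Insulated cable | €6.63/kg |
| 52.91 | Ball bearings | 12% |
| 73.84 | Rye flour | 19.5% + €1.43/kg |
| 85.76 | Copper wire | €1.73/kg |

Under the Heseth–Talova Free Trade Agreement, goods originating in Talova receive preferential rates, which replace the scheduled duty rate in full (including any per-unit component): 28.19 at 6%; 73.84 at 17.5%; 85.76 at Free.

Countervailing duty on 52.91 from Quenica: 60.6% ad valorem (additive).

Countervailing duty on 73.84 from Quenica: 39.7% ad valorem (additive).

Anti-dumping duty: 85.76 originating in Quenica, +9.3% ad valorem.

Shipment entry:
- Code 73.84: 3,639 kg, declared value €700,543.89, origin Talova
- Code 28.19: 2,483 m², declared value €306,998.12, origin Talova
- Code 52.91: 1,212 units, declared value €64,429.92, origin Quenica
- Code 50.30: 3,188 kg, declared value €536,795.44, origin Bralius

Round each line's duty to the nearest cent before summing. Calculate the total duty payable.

€208,927.63

Line 1 (73.84, Talova, 3,639 kg, €700,543.89):
Base rate for 73.84 is 19.5% + €1.43/kg.
Origin Talova qualifies under the Heseth–Talova agreement and 73.84 is covered: preferential rate 17.5% applies instead.
The additional-duty order on 73.84 targets Quenica, not Talova; it does not apply.
Duty = €700,543.89 × 17.5% = €122,595.18.
Line 2 (28.19, Talova, 2,483 m², €306,998.12):
Base rate for 28.19 is 8%.
Origin Talova qualifies under the Heseth–Talova agreement and 28.19 is covered: preferential rate 6% applies instead.
Duty = €306,998.12 × 6% = €18,419.89.
Line 3 (52.91, Quenica, 1,212 units, €64,429.92):
Base rate for 52.91 is 12%.
Additional duty on 52.91 from Quenica: +60.6%. Applied ad valorem rate: 12% + 60.6% = 72.6%.
Duty = €64,429.92 × 72.6% = €46,776.12.
Line 4 (50.30, Bralius, 3,188 kg, €536,795.44):
Base rate for 50.30 is €6.63/kg.
Duty = 3,188 × €6.63 = €21,136.44.
Total = €122,595.18 + €18,419.89 + €46,776.12 + €21,136.44 = €208,927.63.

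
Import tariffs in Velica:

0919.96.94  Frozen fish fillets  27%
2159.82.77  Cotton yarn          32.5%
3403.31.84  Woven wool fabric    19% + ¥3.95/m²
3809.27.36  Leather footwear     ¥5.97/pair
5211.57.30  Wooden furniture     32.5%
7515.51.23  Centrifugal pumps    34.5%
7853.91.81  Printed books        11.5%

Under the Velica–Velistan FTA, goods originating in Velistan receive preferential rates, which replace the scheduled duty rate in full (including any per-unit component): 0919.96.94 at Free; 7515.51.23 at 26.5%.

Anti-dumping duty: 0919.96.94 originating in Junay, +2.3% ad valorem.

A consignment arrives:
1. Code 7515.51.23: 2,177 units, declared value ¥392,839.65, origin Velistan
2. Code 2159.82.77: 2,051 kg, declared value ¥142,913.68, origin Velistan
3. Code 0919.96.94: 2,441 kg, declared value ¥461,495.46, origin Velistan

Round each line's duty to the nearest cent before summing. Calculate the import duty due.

¥150,549.46

Line 1 (7515.51.23, Velistan, 2,177 units, ¥392,839.65):
Base rate for 7515.51.23 is 34.5%.
Origin Velistan qualifies under the Velica–Velistan agreement and 7515.51.23 is covered: preferential rate 26.5% applies instead.
Duty = ¥392,839.65 × 26.5% = ¥104,102.51.
Line 2 (2159.82.77, Velistan, 2,051 kg, ¥142,913.68):
Base rate for 2159.82.77 is 32.5%.
Origin Velistan is the FTA partner but 2159.82.77 is not on the preference list; base rate stands.
Duty = ¥142,913.68 × 32.5% = ¥46,446.95.
Line 3 (0919.96.94, Velistan, 2,441 kg, ¥461,495.46):
Base rate for 0919.96.94 is 27%.
Origin Velistan qualifies under the Velica–Velistan agreement and 0919.96.94 is covered: preferential rate Free applies instead.
The additional-duty order on 0919.96.94 targets Junay, not Velistan; it does not apply.
Duty = ¥461,495.46 × 0% = ¥0.00.
Total = ¥104,102.51 + ¥46,446.95 + ¥0.00 = ¥150,549.46.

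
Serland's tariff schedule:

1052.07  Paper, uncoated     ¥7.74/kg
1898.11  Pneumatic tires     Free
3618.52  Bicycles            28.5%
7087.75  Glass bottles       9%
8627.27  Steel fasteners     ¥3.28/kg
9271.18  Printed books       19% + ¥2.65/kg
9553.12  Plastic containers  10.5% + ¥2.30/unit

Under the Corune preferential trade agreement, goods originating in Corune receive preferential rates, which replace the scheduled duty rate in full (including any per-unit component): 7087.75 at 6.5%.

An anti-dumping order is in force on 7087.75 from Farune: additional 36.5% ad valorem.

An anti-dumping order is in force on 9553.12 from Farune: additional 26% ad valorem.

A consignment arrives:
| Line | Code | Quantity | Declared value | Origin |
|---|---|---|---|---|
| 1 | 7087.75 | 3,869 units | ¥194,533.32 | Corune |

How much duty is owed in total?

Line 1 (7087.75, Corune, 3,869 units, ¥194,533.32):
Base rate for 7087.75 is 9%.
Origin Corune qualifies under the Serland–Corune agreement and 7087.75 is covered: preferential rate 6.5% applies instead.
The additional-duty order on 7087.75 targets Farune, not Corune; it does not apply.
Duty = ¥194,533.32 × 6.5% = ¥12,644.67.

¥12,644.67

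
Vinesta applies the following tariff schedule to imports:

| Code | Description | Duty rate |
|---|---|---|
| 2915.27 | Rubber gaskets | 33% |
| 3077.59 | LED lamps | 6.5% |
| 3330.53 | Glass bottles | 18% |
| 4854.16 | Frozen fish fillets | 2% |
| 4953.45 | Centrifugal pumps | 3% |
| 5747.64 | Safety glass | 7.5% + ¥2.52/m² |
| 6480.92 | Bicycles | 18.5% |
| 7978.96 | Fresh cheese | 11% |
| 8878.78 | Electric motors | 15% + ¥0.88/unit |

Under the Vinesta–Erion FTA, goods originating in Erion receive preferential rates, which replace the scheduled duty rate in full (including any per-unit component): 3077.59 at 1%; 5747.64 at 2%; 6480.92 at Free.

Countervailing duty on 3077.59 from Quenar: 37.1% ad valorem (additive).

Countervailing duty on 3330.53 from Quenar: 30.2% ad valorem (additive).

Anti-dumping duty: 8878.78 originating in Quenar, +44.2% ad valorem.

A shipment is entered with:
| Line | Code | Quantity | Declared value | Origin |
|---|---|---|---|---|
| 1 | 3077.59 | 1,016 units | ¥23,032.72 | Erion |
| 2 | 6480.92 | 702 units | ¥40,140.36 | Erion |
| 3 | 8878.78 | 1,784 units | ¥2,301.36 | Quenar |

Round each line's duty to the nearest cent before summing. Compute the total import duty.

Line 1 (3077.59, Erion, 1,016 units, ¥23,032.72):
Base rate for 3077.59 is 6.5%.
Origin Erion qualifies under the Vinesta–Erion agreement and 3077.59 is covered: preferential rate 1% applies instead.
The additional-duty order on 3077.59 targets Quenar, not Erion; it does not apply.
Duty = ¥23,032.72 × 1% = ¥230.33.
Line 2 (6480.92, Erion, 702 units, ¥40,140.36):
Base rate for 6480.92 is 18.5%.
Origin Erion qualifies under the Vinesta–Erion agreement and 6480.92 is covered: preferential rate Free applies instead.
Duty = ¥40,140.36 × 0% = ¥0.00.
Line 3 (8878.78, Quenar, 1,784 units, ¥2,301.36):
Base rate for 8878.78 is 15% + ¥0.88/unit.
Additional duty on 8878.78 from Quenar: +44.2%. Applied ad valorem rate: 15% + 44.2% = 59.2%.
Duty = ¥2,301.36 × 59.2% + 1,784 × ¥0.88 = ¥2,932.33.
Total = ¥230.33 + ¥0.00 + ¥2,932.33 = ¥3,162.66.

¥3,162.66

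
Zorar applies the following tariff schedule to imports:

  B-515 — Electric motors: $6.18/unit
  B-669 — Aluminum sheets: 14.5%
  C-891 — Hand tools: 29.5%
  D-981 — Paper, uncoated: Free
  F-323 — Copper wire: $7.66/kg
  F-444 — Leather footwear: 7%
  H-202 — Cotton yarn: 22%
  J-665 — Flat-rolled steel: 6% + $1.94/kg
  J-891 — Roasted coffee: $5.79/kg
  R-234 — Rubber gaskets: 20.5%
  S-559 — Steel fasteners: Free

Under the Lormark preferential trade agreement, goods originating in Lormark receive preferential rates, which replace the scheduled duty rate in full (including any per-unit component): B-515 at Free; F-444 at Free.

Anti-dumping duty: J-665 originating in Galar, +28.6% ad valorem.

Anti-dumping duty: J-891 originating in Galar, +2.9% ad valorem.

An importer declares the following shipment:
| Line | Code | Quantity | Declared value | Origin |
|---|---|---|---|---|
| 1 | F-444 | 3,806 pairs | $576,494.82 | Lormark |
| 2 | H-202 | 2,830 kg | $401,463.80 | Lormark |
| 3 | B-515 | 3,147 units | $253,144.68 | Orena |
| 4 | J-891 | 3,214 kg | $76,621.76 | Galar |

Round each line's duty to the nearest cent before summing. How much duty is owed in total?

Line 1 (F-444, Lormark, 3,806 pairs, $576,494.82):
Base rate for F-444 is 7%.
Origin Lormark qualifies under the Zorar–Lormark agreement and F-444 is covered: preferential rate Free applies instead.
Duty = $576,494.82 × 0% = $0.00.
Line 2 (H-202, Lormark, 2,830 kg, $401,463.80):
Base rate for H-202 is 22%.
Origin Lormark is the FTA partner but H-202 is not on the preference list; base rate stands.
Duty = $401,463.80 × 22% = $88,322.04.
Line 3 (B-515, Orena, 3,147 units, $253,144.68):
Base rate for B-515 is $6.18/unit.
B-515 has an FTA preferential rate, but origin Orena is not Lormark; base rate stands.
Duty = 3,147 × $6.18 = $19,448.46.
Line 4 (J-891, Galar, 3,214 kg, $76,621.76):
Base rate for J-891 is $5.79/kg.
Additional duty on J-891 from Galar: +2.9% ad valorem. Applied ad valorem rate = 2.9%.
Duty = $76,621.76 × 2.9% + 3,214 × $5.79 = $20,831.09.
Total = $0.00 + $88,322.04 + $19,448.46 + $20,831.09 = $128,601.59.

$128,601.59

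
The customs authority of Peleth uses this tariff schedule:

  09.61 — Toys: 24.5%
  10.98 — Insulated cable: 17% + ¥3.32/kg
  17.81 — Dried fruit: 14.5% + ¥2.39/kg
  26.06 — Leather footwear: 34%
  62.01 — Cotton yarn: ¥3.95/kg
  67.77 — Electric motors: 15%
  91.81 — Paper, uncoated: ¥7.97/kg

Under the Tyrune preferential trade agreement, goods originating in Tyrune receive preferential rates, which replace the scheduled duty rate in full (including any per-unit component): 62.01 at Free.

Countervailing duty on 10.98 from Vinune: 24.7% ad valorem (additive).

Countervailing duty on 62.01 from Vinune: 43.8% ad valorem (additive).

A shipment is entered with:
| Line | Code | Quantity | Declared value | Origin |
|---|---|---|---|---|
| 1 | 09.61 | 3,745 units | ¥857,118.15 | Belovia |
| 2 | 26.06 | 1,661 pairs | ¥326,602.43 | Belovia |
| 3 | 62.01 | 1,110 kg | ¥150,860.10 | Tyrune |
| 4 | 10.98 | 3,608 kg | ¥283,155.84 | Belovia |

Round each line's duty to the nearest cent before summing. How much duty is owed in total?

¥381,153.83

Line 1 (09.61, Belovia, 3,745 units, ¥857,118.15):
Base rate for 09.61 is 24.5%.
Duty = ¥857,118.15 × 24.5% = ¥209,993.95.
Line 2 (26.06, Belovia, 1,661 pairs, ¥326,602.43):
Base rate for 26.06 is 34%.
Duty = ¥326,602.43 × 34% = ¥111,044.83.
Line 3 (62.01, Tyrune, 1,110 kg, ¥150,860.10):
Base rate for 62.01 is ¥3.95/kg.
Origin Tyrune qualifies under the Peleth–Tyrune agreement and 62.01 is covered: preferential rate Free applies instead.
The additional-duty order on 62.01 targets Vinune, not Tyrune; it does not apply.
Duty = ¥150,860.10 × 0% = ¥0.00.
Line 4 (10.98, Belovia, 3,608 kg, ¥283,155.84):
Base rate for 10.98 is 17% + ¥3.32/kg.
The additional-duty order on 10.98 targets Vinune, not Belovia; it does not apply.
Duty = ¥283,155.84 × 17% + 3,608 × ¥3.32 = ¥60,115.05.
Total = ¥209,993.95 + ¥111,044.83 + ¥0.00 + ¥60,115.05 = ¥381,153.83.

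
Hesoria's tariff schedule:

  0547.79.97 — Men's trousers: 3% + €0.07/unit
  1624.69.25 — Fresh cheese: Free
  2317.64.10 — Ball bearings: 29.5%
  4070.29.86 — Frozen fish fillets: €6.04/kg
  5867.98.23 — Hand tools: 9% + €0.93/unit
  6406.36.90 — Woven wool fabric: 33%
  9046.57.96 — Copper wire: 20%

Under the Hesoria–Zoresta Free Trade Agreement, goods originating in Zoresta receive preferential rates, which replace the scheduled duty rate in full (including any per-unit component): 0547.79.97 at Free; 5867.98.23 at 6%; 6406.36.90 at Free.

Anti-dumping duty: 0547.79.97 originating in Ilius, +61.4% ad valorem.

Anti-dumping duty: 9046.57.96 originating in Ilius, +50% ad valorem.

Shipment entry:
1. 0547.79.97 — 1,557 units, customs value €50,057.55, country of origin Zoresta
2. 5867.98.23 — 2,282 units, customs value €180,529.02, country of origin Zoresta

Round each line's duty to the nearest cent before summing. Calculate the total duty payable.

€10,831.74

Line 1 (0547.79.97, Zoresta, 1,557 units, €50,057.55):
Base rate for 0547.79.97 is 3% + €0.07/unit.
Origin Zoresta qualifies under the Hesoria–Zoresta agreement and 0547.79.97 is covered: preferential rate Free applies instead.
The additional-duty order on 0547.79.97 targets Ilius, not Zoresta; it does not apply.
Duty = €50,057.55 × 0% = €0.00.
Line 2 (5867.98.23, Zoresta, 2,282 units, €180,529.02):
Base rate for 5867.98.23 is 9% + €0.93/unit.
Origin Zoresta qualifies under the Hesoria–Zoresta agreement and 5867.98.23 is covered: preferential rate 6% applies instead.
Duty = €180,529.02 × 6% = €10,831.74.
Total = €0.00 + €10,831.74 = €10,831.74.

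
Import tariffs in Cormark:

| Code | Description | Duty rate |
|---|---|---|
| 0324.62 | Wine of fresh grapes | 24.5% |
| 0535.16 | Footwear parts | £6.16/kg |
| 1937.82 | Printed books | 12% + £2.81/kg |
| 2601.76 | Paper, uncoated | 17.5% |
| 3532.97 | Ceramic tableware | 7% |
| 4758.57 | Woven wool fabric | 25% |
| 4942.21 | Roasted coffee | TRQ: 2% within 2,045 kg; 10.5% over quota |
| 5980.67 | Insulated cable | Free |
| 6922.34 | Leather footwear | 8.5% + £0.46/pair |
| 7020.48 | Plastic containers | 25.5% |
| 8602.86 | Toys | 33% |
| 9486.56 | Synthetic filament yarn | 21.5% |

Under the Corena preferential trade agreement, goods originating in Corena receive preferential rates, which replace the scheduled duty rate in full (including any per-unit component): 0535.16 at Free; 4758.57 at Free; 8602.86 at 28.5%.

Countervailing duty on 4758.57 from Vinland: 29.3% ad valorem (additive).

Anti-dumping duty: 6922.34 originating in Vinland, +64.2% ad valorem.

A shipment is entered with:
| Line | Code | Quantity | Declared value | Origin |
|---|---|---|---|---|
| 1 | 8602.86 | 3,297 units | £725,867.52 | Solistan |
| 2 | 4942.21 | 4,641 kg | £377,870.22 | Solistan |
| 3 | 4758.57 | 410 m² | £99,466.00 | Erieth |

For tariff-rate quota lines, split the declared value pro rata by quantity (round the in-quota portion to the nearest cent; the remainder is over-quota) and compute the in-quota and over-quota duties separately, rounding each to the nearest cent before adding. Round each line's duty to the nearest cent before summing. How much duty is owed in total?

£289,926.32

Line 1 (8602.86, Solistan, 3,297 units, £725,867.52):
Base rate for 8602.86 is 33%.
8602.86 has an FTA preferential rate, but origin Solistan is not Corena; base rate stands.
Duty = £725,867.52 × 33% = £239,536.28.
Line 2 (4942.21, Solistan, 4,641 kg, £377,870.22):
Code 4942.21 is under a tariff-rate quota (threshold 2,045 kg). In-quota: 2,045 kg at 2%; over-quota: 2,596 kg at 10.5%.
Pro-rata value split: in-quota = £377,870.22 × 2,045/4,641 = £166,503.90; over-quota = £377,870.22 − £166,503.90 = £211,366.32.
In-quota duty = £166,503.90 × 2% = £3,330.08. Over-quota duty = £211,366.32 × 10.5% = £22,193.46.
Line duty = £3,330.08 + £22,193.46 = £25,523.54.
Line 3 (4758.57, Erieth, 410 m², £99,466.00):
Base rate for 4758.57 is 25%.
4758.57 has an FTA preferential rate, but origin Erieth is not Corena; base rate stands.
The additional-duty order on 4758.57 targets Vinland, not Erieth; it does not apply.
Duty = £99,466.00 × 25% = £24,866.50.
Total = £239,536.28 + £25,523.54 + £24,866.50 = £289,926.32.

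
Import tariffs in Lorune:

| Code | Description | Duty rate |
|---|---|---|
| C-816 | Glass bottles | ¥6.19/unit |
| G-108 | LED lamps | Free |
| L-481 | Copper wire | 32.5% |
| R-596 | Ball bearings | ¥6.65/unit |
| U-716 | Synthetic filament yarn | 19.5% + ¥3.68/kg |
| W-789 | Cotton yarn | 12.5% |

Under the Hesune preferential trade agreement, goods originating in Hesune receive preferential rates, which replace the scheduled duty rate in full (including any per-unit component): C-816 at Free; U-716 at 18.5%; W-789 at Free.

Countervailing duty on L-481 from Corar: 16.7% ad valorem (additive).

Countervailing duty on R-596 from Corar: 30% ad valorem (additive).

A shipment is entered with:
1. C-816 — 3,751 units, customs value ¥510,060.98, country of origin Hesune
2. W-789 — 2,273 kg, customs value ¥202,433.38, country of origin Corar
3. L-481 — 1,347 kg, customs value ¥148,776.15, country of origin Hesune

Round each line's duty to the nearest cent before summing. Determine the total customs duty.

¥73,656.42

Line 1 (C-816, Hesune, 3,751 units, ¥510,060.98):
Base rate for C-816 is ¥6.19/unit.
Origin Hesune qualifies under the Lorune–Hesune agreement and C-816 is covered: preferential rate Free applies instead.
Duty = ¥510,060.98 × 0% = ¥0.00.
Line 2 (W-789, Corar, 2,273 kg, ¥202,433.38):
Base rate for W-789 is 12.5%.
W-789 has an FTA preferential rate, but origin Corar is not Hesune; base rate stands.
Duty = ¥202,433.38 × 12.5% = ¥25,304.17.
Line 3 (L-481, Hesune, 1,347 kg, ¥148,776.15):
Base rate for L-481 is 32.5%.
Origin Hesune is the FTA partner but L-481 is not on the preference list; base rate stands.
The additional-duty order on L-481 targets Corar, not Hesune; it does not apply.
Duty = ¥148,776.15 × 32.5% = ¥48,352.25.
Total = ¥0.00 + ¥25,304.17 + ¥48,352.25 = ¥73,656.42.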